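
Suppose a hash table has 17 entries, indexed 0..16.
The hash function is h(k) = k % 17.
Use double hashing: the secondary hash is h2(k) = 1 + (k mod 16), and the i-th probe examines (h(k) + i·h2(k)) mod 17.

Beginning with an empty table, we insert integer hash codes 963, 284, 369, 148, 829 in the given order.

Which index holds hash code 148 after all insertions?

Insert 963: h=11, slot 11 empty → index 11.
Insert 284: h=12, slot 12 empty → index 12.
Insert 369: h=12, h2=2, slot 12 occupied → index 14.
Insert 148: h=12, h2=5, slot 12 occupied → index 0.
Insert 829: h=13, slot 13 empty → index 13.
Table: [148, _, _, _, _, _, _, _, _, _, _, 963, 284, 829, 369, _, _]

0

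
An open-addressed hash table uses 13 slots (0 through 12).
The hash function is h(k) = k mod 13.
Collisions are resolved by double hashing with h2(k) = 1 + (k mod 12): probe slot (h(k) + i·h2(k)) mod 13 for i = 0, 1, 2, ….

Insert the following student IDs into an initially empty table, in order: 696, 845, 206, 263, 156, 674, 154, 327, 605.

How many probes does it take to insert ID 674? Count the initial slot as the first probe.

Insert 696: h=7, slot 7 empty => index 7.
Insert 845: h=0, slot 0 empty => index 0.
Insert 206: h=11, slot 11 empty => index 11.
Insert 263: h=3, slot 3 empty => index 3.
Insert 156: h=0, h2=1, slot 0 occupied => index 1.
Insert 674: h=11, h2=3, slots 11,1 occupied => index 4.
Insert 154: h=11, h2=11, slot 11 occupied => index 9.
Insert 327: h=2, slot 2 empty => index 2.
Insert 605: h=7, h2=6, slots 7,0 occupied => index 6.
Table: [845, 156, 327, 263, 674, ., 605, 696, ., 154, ., 206, .]

3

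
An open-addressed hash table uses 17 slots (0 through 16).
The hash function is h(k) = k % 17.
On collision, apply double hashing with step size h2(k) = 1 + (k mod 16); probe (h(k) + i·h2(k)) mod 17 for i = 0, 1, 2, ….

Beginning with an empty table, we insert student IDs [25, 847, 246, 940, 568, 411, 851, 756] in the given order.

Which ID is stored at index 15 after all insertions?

25: h=8 => slot 8
847: h=14 => slot 14
246: h=8, h2=7, probe 8,15 => slot 15
940: h=5 => slot 5
568: h=7 => slot 7
411: h=3 => slot 3
851: h=1 => slot 1
756: h=8, h2=5, probe 8,13 => slot 13
Table: [—, 851, —, 411, —, 940, —, 568, 25, —, —, —, —, 756, 847, 246, —]

246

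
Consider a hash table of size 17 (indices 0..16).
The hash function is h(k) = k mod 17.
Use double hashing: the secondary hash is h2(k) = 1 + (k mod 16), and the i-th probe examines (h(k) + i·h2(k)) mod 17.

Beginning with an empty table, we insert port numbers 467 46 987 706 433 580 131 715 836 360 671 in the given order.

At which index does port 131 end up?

16

Insert 467: h=8, slot 8 empty → index 8.
Insert 46: h=12, slot 12 empty → index 12.
Insert 987: h=1, slot 1 empty → index 1.
Insert 706: h=9, slot 9 empty → index 9.
Insert 433: h=8, h2=2, slot 8 occupied → index 10.
Insert 580: h=2, slot 2 empty → index 2.
Insert 131: h=12, h2=4, slot 12 occupied → index 16.
Insert 715: h=1, h2=12, slot 1 occupied → index 13.
Insert 836: h=3, slot 3 empty → index 3.
Insert 360: h=3, h2=9, slots 3,12 occupied → index 4.
Insert 671: h=8, h2=16, slot 8 occupied → index 7.
Table: [_, 987, 580, 836, 360, _, _, 671, 467, 706, 433, _, 46, 715, _, _, 131]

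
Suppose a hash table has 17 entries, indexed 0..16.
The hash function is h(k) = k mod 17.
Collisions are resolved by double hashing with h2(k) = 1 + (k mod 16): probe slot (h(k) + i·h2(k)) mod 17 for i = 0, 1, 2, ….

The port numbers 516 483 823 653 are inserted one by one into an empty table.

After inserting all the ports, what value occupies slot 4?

516: h=6 => slot 6
483: h=7 => slot 7
823: h=7, h2=8, probe 7,15 => slot 15
653: h=7, h2=14, probe 7,4 => slot 4
Table: [—, —, —, —, 653, —, 516, 483, —, —, —, —, —, —, —, 823, —]

653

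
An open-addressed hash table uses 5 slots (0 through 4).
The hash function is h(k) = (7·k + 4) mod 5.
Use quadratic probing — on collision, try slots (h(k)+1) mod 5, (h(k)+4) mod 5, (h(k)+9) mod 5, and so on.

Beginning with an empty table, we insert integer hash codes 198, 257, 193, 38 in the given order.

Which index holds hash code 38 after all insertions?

4

198 hashes to 0; slot 0 is free -> place at 0.
257 hashes to 3; slot 3 is free -> place at 3.
193 hashes to 0; 0 taken -> place at 1.
38 hashes to 0; 0,1 taken -> place at 4.
Table: [198, 193, —, 257, 38]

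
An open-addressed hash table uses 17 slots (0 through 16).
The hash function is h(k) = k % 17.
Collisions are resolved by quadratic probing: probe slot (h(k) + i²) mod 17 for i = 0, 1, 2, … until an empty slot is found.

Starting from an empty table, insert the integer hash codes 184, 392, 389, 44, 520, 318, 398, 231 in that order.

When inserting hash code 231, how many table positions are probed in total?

4

184: h=14 -> slot 14
392: h=1 -> slot 1
389: h=15 -> slot 15
44: h=10 -> slot 10
520: h=10, probe 10,11 -> slot 11
318: h=12 -> slot 12
398: h=7 -> slot 7
231: h=10, probe 10,11,14,2 -> slot 2
Table: [—, 392, 231, —, —, —, —, 398, —, —, 44, 520, 318, —, 184, 389, —]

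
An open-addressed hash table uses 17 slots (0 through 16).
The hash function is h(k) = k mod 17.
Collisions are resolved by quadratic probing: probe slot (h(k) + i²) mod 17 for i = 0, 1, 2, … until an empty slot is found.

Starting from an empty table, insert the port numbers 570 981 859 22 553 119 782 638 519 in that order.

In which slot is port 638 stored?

8

570 hashes to 9; slot 9 is free → place at 9.
981 hashes to 12; slot 12 is free → place at 12.
859 hashes to 9; 9 taken → place at 10.
22 hashes to 5; slot 5 is free → place at 5.
553 hashes to 9; 9,10 taken → place at 13.
119 hashes to 0; slot 0 is free → place at 0.
782 hashes to 0; 0 taken → place at 1.
638 hashes to 9; 9,10,13,1 taken → place at 8.
519 hashes to 9; 9,10,13,1,8,0 taken → place at 11.
Table: [119, 782, _, _, _, 22, _, _, 638, 570, 859, 519, 981, 553, _, _, _]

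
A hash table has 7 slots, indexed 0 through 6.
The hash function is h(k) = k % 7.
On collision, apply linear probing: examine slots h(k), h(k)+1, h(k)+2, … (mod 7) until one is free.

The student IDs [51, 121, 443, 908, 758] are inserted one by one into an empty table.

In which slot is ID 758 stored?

6

51: h=2 → slot 2
121: h=2, probe 2,3 → slot 3
443: h=2, probe 2,3,4 → slot 4
908: h=5 → slot 5
758: h=2, probe 2,3,4,5,6 → slot 6
Table: [_, _, 51, 121, 443, 908, 758]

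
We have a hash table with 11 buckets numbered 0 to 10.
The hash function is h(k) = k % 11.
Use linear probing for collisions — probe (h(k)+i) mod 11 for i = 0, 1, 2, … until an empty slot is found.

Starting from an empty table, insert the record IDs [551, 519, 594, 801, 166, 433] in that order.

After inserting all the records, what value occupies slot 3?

166

551: h=1 => slot 1
519: h=2 => slot 2
594: h=0 => slot 0
801: h=9 => slot 9
166: h=1, probe 1,2,3 => slot 3
433: h=4 => slot 4
Table: [594, 551, 519, 166, 433, —, —, —, —, 801, —]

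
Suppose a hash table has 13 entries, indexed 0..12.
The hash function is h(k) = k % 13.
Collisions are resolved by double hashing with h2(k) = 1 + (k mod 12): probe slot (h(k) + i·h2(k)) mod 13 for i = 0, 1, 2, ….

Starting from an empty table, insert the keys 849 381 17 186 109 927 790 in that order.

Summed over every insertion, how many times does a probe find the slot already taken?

6

849 hashes to 4; slot 4 is free -> place at 4.
381 hashes to 4, h2=10; 4 taken -> place at 1.
17 hashes to 4, h2=6; 4 taken -> place at 10.
186 hashes to 4, h2=7; 4 taken -> place at 11.
109 hashes to 5; slot 5 is free -> place at 5.
927 hashes to 4, h2=4; 4 taken -> place at 8.
790 hashes to 10, h2=11; 10,8 taken -> place at 6.
Table: [_, 381, _, _, 849, 109, 790, _, 927, _, 17, 186, _]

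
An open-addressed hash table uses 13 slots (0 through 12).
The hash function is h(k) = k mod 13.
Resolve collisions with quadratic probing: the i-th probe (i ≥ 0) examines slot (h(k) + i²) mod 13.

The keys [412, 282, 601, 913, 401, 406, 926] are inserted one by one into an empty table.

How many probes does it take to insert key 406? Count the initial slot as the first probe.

412: h=9 → slot 9
282: h=9, probe 9,10 → slot 10
601: h=3 → slot 3
913: h=3, probe 3,4 → slot 4
401: h=11 → slot 11
406: h=3, probe 3,4,7 → slot 7
926: h=3, probe 3,4,7,12 → slot 12
Table: [—, —, —, 601, 913, —, —, 406, —, 412, 282, 401, 926]

3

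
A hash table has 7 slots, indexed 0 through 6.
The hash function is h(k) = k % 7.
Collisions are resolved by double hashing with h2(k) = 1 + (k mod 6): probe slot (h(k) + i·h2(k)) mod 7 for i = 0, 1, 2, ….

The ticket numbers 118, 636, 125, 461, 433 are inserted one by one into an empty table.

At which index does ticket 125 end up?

Insert 118: h=6, slot 6 empty => index 6.
Insert 636: h=6, h2=1, slot 6 occupied => index 0.
Insert 125: h=6, h2=6, slot 6 occupied => index 5.
Insert 461: h=6, h2=6, slots 6,5 occupied => index 4.
Insert 433: h=6, h2=2, slot 6 occupied => index 1.
Table: [636, 433, ∅, ∅, 461, 125, 118]

5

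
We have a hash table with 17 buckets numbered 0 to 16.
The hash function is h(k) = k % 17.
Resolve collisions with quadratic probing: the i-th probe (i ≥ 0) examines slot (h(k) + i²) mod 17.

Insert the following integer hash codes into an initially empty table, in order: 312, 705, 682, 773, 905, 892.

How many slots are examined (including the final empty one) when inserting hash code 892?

312: h=6 → slot 6
705: h=8 → slot 8
682: h=2 → slot 2
773: h=8, probe 8,9 → slot 9
905: h=4 → slot 4
892: h=8, probe 8,9,12 → slot 12
Table: [., ., 682, ., 905, ., 312, ., 705, 773, ., ., 892, ., ., ., .]

3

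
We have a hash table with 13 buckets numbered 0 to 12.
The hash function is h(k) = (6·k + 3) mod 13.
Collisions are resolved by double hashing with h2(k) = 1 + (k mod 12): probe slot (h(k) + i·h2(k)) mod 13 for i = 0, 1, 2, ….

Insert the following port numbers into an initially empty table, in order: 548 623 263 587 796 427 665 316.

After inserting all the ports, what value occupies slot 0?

796

Insert 548: h=2, slot 2 empty → index 2.
Insert 623: h=10, slot 10 empty → index 10.
Insert 263: h=8, slot 8 empty → index 8.
Insert 587: h=2, h2=12, slot 2 occupied → index 1.
Insert 796: h=8, h2=5, slot 8 occupied → index 0.
Insert 427: h=4, slot 4 empty → index 4.
Insert 665: h=2, h2=6, slots 2,8,1 occupied → index 7.
Insert 316: h=1, h2=5, slot 1 occupied → index 6.
Table: [796, 587, 548, —, 427, —, 316, 665, 263, —, 623, —, —]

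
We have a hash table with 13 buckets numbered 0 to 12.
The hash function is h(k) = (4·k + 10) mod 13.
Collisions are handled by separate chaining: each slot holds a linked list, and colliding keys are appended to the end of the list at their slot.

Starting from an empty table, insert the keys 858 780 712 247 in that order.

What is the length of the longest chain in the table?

858 -> bucket 10
780 -> bucket 10 (collision)
712 -> bucket 11
247 -> bucket 10 (collision)
Final buckets:
0: -
1: -
2: -
3: -
4: -
5: -
6: -
7: -
8: -
9: -
10: 858 -> 780 -> 247
11: 712
12: -

3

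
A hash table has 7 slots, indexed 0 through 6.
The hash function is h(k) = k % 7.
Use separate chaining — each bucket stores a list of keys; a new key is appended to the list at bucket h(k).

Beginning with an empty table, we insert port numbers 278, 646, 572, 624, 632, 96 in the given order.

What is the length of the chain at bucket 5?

3

Insert 278: h=5, bucket 5 empty → new chain.
Insert 646: h=2, bucket 2 empty → new chain.
Insert 572: h=5, bucket 5 nonempty → append to chain.
Insert 624: h=1, bucket 1 empty → new chain.
Insert 632: h=2, bucket 2 nonempty → append to chain.
Insert 96: h=5, bucket 5 nonempty → append to chain.
Final buckets:
0: .
1: 624
2: 646 -> 632
3: .
4: .
5: 278 -> 572 -> 96
6: .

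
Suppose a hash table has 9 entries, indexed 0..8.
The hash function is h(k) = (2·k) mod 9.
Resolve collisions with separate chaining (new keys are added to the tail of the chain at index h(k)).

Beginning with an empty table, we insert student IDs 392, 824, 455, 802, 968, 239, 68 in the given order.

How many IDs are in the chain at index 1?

392 → bucket 1
824 → bucket 1 (collision)
455 → bucket 1 (collision)
802 → bucket 2
968 → bucket 1 (collision)
239 → bucket 1 (collision)
68 → bucket 1 (collision)
Final buckets:
0: —
1: 392 -> 824 -> 455 -> 968 -> 239 -> 68
2: 802
3: —
4: —
5: —
6: —
7: —
8: —

6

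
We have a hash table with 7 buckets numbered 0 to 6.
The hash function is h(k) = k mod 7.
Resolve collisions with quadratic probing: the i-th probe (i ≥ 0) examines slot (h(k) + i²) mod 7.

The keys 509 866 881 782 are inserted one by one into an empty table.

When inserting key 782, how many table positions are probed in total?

3

509: h=5 → slot 5
866: h=5, probe 5,6 → slot 6
881: h=6, probe 6,0 → slot 0
782: h=5, probe 5,6,2 → slot 2
Table: [881, —, 782, —, —, 509, 866]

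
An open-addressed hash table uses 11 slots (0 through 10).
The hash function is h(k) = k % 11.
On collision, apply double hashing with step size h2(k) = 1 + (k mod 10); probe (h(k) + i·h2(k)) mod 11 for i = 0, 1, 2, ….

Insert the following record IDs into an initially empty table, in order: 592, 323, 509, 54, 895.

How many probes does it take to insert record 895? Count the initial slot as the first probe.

592: h=9 -> slot 9
323: h=4 -> slot 4
509: h=3 -> slot 3
54: h=10 -> slot 10
895: h=4, h2=6, probe 4,10,5 -> slot 5
Table: [., ., ., 509, 323, 895, ., ., ., 592, 54]

3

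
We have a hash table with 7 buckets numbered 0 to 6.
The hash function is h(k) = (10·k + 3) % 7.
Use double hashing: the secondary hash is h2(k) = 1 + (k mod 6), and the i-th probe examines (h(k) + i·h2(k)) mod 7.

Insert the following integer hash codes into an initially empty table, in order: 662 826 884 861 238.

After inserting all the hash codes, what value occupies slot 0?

861

662: h=1 => slot 1
826: h=3 => slot 3
884: h=2 => slot 2
861: h=3, h2=4, probe 3,0 => slot 0
238: h=3, h2=5, probe 3,1,6 => slot 6
Table: [861, 662, 884, 826, —, —, 238]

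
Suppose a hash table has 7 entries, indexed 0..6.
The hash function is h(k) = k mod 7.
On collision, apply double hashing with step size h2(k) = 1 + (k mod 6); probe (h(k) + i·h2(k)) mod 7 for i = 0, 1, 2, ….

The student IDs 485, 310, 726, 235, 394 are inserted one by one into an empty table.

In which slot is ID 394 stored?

485: h=2 => slot 2
310: h=2, h2=5, probe 2,0 => slot 0
726: h=5 => slot 5
235: h=4 => slot 4
394: h=2, h2=5, probe 2,0,5,3 => slot 3
Table: [310, ∅, 485, 394, 235, 726, ∅]

3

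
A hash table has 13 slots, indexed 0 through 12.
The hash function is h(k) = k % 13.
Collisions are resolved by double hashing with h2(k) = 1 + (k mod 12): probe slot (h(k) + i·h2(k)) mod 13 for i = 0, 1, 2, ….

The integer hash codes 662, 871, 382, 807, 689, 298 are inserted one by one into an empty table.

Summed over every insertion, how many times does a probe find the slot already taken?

2

662: h=12 → slot 12
871: h=0 → slot 0
382: h=5 → slot 5
807: h=1 → slot 1
689: h=0, h2=6, probe 0,6 → slot 6
298: h=12, h2=11, probe 12,10 → slot 10
Table: [871, 807, —, —, —, 382, 689, —, —, —, 298, —, 662]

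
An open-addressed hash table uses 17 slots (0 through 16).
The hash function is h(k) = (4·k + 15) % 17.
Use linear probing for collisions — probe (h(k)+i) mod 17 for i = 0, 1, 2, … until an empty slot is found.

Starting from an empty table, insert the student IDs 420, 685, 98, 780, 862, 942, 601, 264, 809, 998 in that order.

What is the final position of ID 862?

13

Insert 420: h=12, slot 12 empty => index 12.
Insert 685: h=1, slot 1 empty => index 1.
Insert 98: h=16, slot 16 empty => index 16.
Insert 780: h=7, slot 7 empty => index 7.
Insert 862: h=12, slot 12 occupied => index 13.
Insert 942: h=9, slot 9 empty => index 9.
Insert 601: h=5, slot 5 empty => index 5.
Insert 264: h=0, slot 0 empty => index 0.
Insert 809: h=4, slot 4 empty => index 4.
Insert 998: h=12, slots 12,13 occupied => index 14.
Table: [264, 685, _, _, 809, 601, _, 780, _, 942, _, _, 420, 862, 998, _, 98]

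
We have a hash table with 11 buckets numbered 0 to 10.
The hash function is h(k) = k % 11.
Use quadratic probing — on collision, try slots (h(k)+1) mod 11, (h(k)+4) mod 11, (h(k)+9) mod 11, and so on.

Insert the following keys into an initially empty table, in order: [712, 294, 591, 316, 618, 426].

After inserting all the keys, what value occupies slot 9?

712 hashes to 8; slot 8 is free → place at 8.
294 hashes to 8; 8 taken → place at 9.
591 hashes to 8; 8,9 taken → place at 1.
316 hashes to 8; 8,9,1 taken → place at 6.
618 hashes to 2; slot 2 is free → place at 2.
426 hashes to 8; 8,9,1,6,2 taken → place at 0.
Table: [426, 591, 618, -, -, -, 316, -, 712, 294, -]

294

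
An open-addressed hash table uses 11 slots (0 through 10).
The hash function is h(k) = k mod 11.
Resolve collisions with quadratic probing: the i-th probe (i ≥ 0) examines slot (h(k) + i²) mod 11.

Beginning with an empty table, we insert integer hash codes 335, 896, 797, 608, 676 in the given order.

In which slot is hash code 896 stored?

6

335: h=5 => slot 5
896: h=5, probe 5,6 => slot 6
797: h=5, probe 5,6,9 => slot 9
608: h=3 => slot 3
676: h=5, probe 5,6,9,3,10 => slot 10
Table: [_, _, _, 608, _, 335, 896, _, _, 797, 676]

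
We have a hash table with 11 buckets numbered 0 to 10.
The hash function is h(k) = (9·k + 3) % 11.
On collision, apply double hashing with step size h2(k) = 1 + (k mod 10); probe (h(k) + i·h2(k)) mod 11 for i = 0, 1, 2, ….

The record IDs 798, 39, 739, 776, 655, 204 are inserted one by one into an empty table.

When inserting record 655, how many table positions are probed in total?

798 hashes to 2; slot 2 is free -> place at 2.
39 hashes to 2, h2=10; 2 taken -> place at 1.
739 hashes to 10; slot 10 is free -> place at 10.
776 hashes to 2, h2=7; 2 taken -> place at 9.
655 hashes to 2, h2=6; 2 taken -> place at 8.
204 hashes to 2, h2=5; 2 taken -> place at 7.
Table: [—, 39, 798, —, —, —, —, 204, 655, 776, 739]

2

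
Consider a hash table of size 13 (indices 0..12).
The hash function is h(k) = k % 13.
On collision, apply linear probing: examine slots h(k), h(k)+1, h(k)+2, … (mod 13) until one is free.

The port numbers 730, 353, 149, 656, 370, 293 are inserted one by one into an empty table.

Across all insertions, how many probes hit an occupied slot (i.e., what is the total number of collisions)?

6

Insert 730: h=2, slot 2 empty -> index 2.
Insert 353: h=2, slot 2 occupied -> index 3.
Insert 149: h=6, slot 6 empty -> index 6.
Insert 656: h=6, slot 6 occupied -> index 7.
Insert 370: h=6, slots 6,7 occupied -> index 8.
Insert 293: h=7, slots 7,8 occupied -> index 9.
Table: [∅, ∅, 730, 353, ∅, ∅, 149, 656, 370, 293, ∅, ∅, ∅]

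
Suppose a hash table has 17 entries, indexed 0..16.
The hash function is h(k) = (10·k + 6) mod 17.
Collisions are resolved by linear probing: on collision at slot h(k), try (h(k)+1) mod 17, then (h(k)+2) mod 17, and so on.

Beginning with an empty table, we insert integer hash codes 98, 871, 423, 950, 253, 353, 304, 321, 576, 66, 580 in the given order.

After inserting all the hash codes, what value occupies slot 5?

Insert 98: h=0, slot 0 empty -> index 0.
Insert 871: h=12, slot 12 empty -> index 12.
Insert 423: h=3, slot 3 empty -> index 3.
Insert 950: h=3, slot 3 occupied -> index 4.
Insert 253: h=3, slots 3,4 occupied -> index 5.
Insert 353: h=0, slot 0 occupied -> index 1.
Insert 304: h=3, slots 3,4,5 occupied -> index 6.
Insert 321: h=3, slots 3,4,5,6 occupied -> index 7.
Insert 576: h=3, slots 3,4,5,6,7 occupied -> index 8.
Insert 66: h=3, slots 3,4,5,6,7,8 occupied -> index 9.
Insert 580: h=9, slot 9 occupied -> index 10.
Table: [98, 353, ., 423, 950, 253, 304, 321, 576, 66, 580, ., 871, ., ., ., .]

253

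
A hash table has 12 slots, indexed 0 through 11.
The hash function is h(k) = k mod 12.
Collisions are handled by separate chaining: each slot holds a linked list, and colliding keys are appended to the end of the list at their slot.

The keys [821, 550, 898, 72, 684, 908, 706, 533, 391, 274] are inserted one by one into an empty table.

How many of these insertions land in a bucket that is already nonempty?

821 → bucket 5
550 → bucket 10
898 → bucket 10 (collision)
72 → bucket 0
684 → bucket 0 (collision)
908 → bucket 8
706 → bucket 10 (collision)
533 → bucket 5 (collision)
391 → bucket 7
274 → bucket 10 (collision)
Final buckets:
0: 72 -> 684
1: ∅
2: ∅
3: ∅
4: ∅
5: 821 -> 533
6: ∅
7: 391
8: 908
9: ∅
10: 550 -> 898 -> 706 -> 274
11: ∅

5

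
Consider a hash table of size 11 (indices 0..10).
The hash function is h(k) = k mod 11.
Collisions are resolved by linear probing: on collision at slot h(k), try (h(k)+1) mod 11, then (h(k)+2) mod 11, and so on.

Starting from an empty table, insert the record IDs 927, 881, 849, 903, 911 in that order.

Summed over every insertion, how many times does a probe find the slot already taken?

3

927 hashes to 3; slot 3 is free => place at 3.
881 hashes to 1; slot 1 is free => place at 1.
849 hashes to 2; slot 2 is free => place at 2.
903 hashes to 1; 1,2,3 taken => place at 4.
911 hashes to 9; slot 9 is free => place at 9.
Table: [∅, 881, 849, 927, 903, ∅, ∅, ∅, ∅, 911, ∅]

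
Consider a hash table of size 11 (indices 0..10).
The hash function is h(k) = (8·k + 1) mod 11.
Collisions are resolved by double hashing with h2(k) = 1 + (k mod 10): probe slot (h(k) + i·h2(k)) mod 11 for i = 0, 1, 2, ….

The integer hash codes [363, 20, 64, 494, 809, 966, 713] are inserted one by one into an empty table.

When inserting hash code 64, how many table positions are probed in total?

363 hashes to 1; slot 1 is free => place at 1.
20 hashes to 7; slot 7 is free => place at 7.
64 hashes to 7, h2=5; 7,1 taken => place at 6.
494 hashes to 4; slot 4 is free => place at 4.
809 hashes to 5; slot 5 is free => place at 5.
966 hashes to 7, h2=7; 7 taken => place at 3.
713 hashes to 7, h2=4; 7 taken => place at 0.
Table: [713, 363, _, 966, 494, 809, 64, 20, _, _, _]

3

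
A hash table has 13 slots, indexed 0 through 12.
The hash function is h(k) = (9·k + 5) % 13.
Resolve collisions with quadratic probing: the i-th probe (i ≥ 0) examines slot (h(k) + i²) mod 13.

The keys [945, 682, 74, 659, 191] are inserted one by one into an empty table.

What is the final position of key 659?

12

Insert 945: h=8, slot 8 empty => index 8.
Insert 682: h=7, slot 7 empty => index 7.
Insert 74: h=8, slot 8 occupied => index 9.
Insert 659: h=8, slots 8,9 occupied => index 12.
Insert 191: h=8, slots 8,9,12 occupied => index 4.
Table: [-, -, -, -, 191, -, -, 682, 945, 74, -, -, 659]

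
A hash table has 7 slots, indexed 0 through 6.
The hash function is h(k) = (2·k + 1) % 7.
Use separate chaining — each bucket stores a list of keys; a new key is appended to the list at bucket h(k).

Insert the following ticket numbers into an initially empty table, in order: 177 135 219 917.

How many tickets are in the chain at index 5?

177 -> bucket 5
135 -> bucket 5 (collision)
219 -> bucket 5 (collision)
917 -> bucket 1
Final buckets:
0: ∅
1: 917
2: ∅
3: ∅
4: ∅
5: 177 -> 135 -> 219
6: ∅

3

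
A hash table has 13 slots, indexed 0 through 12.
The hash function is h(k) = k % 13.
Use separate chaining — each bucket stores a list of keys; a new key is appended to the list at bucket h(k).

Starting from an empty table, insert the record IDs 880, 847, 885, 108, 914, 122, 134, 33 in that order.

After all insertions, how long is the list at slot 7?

Insert 880: h=9, bucket 9 empty → new chain.
Insert 847: h=2, bucket 2 empty → new chain.
Insert 885: h=1, bucket 1 empty → new chain.
Insert 108: h=4, bucket 4 empty → new chain.
Insert 914: h=4, bucket 4 nonempty → append to chain.
Insert 122: h=5, bucket 5 empty → new chain.
Insert 134: h=4, bucket 4 nonempty → append to chain.
Insert 33: h=7, bucket 7 empty → new chain.
Final buckets:
0: ∅
1: 885
2: 847
3: ∅
4: 108 -> 914 -> 134
5: 122
6: ∅
7: 33
8: ∅
9: 880
10: ∅
11: ∅
12: ∅

1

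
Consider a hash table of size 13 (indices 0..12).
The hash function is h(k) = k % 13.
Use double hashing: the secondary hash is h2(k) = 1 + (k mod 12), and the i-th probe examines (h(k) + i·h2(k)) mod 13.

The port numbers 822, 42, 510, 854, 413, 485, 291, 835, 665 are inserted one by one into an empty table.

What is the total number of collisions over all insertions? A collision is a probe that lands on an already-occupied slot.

14

822 hashes to 3; slot 3 is free => place at 3.
42 hashes to 3, h2=7; 3 taken => place at 10.
510 hashes to 3, h2=7; 3,10 taken => place at 4.
854 hashes to 9; slot 9 is free => place at 9.
413 hashes to 10, h2=6; 10,3,9 taken => place at 2.
485 hashes to 4, h2=6; 4,10,3,9,2 taken => place at 8.
291 hashes to 5; slot 5 is free => place at 5.
835 hashes to 3, h2=8; 3 taken => place at 11.
665 hashes to 2, h2=6; 2,8 taken => place at 1.
Table: [∅, 665, 413, 822, 510, 291, ∅, ∅, 485, 854, 42, 835, ∅]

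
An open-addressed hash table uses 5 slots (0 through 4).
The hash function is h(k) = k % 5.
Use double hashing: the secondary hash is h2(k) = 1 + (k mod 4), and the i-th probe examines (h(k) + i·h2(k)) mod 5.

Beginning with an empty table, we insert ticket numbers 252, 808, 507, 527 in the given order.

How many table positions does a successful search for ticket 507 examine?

2

252: h=2 -> slot 2
808: h=3 -> slot 3
507: h=2, h2=4, probe 2,1 -> slot 1
527: h=2, h2=4, probe 2,1,0 -> slot 0
Table: [527, 507, 252, 808, .]
Lookup 507: h=2, h2=4, probe 2,1 → found at 1.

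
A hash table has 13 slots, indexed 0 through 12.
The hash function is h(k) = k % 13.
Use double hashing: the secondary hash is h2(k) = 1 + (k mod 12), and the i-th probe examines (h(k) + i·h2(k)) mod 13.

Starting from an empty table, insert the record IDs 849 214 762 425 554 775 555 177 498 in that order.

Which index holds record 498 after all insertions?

12

849 hashes to 4; slot 4 is free → place at 4.
214 hashes to 6; slot 6 is free → place at 6.
762 hashes to 8; slot 8 is free → place at 8.
425 hashes to 9; slot 9 is free → place at 9.
554 hashes to 8, h2=3; 8 taken → place at 11.
775 hashes to 8, h2=8; 8 taken → place at 3.
555 hashes to 9, h2=4; 9 taken → place at 0.
177 hashes to 8, h2=10; 8 taken → place at 5.
498 hashes to 4, h2=7; 4,11,5 taken → place at 12.
Table: [555, —, —, 775, 849, 177, 214, —, 762, 425, —, 554, 498]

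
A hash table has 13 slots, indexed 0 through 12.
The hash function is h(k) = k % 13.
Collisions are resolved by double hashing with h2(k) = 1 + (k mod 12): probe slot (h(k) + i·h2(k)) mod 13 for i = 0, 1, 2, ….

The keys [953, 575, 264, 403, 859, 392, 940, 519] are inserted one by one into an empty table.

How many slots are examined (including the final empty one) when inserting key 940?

953: h=4 -> slot 4
575: h=3 -> slot 3
264: h=4, h2=1, probe 4,5 -> slot 5
403: h=0 -> slot 0
859: h=1 -> slot 1
392: h=2 -> slot 2
940: h=4, h2=5, probe 4,9 -> slot 9
519: h=12 -> slot 12
Table: [403, 859, 392, 575, 953, 264, ∅, ∅, ∅, 940, ∅, ∅, 519]

2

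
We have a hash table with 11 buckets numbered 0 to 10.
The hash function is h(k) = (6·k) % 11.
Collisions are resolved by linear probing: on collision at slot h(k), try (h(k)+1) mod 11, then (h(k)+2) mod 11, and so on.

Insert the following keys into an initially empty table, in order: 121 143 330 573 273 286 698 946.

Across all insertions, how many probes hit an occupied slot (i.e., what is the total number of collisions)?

121 hashes to 0; slot 0 is free -> place at 0.
143 hashes to 0; 0 taken -> place at 1.
330 hashes to 0; 0,1 taken -> place at 2.
573 hashes to 6; slot 6 is free -> place at 6.
273 hashes to 10; slot 10 is free -> place at 10.
286 hashes to 0; 0,1,2 taken -> place at 3.
698 hashes to 8; slot 8 is free -> place at 8.
946 hashes to 0; 0,1,2,3 taken -> place at 4.
Table: [121, 143, 330, 286, 946, —, 573, —, 698, —, 273]

10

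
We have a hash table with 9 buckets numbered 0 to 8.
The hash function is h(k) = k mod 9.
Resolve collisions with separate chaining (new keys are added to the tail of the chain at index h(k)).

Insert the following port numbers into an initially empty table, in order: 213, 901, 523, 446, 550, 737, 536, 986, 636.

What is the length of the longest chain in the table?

3

Insert 213: h=6, bucket 6 empty → new chain.
Insert 901: h=1, bucket 1 empty → new chain.
Insert 523: h=1, bucket 1 nonempty → append to chain.
Insert 446: h=5, bucket 5 empty → new chain.
Insert 550: h=1, bucket 1 nonempty → append to chain.
Insert 737: h=8, bucket 8 empty → new chain.
Insert 536: h=5, bucket 5 nonempty → append to chain.
Insert 986: h=5, bucket 5 nonempty → append to chain.
Insert 636: h=6, bucket 6 nonempty → append to chain.
Final buckets:
0: ∅
1: 901 -> 523 -> 550
2: ∅
3: ∅
4: ∅
5: 446 -> 536 -> 986
6: 213 -> 636
7: ∅
8: 737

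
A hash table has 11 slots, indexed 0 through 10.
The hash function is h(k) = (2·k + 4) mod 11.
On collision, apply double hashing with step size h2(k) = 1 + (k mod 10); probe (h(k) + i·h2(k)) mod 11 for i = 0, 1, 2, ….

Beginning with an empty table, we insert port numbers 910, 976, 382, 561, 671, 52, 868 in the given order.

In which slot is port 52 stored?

7

910 hashes to 9; slot 9 is free => place at 9.
976 hashes to 9, h2=7; 9 taken => place at 5.
382 hashes to 9, h2=3; 9 taken => place at 1.
561 hashes to 4; slot 4 is free => place at 4.
671 hashes to 4, h2=2; 4 taken => place at 6.
52 hashes to 9, h2=3; 9,1,4 taken => place at 7.
868 hashes to 2; slot 2 is free => place at 2.
Table: [-, 382, 868, -, 561, 976, 671, 52, -, 910, -]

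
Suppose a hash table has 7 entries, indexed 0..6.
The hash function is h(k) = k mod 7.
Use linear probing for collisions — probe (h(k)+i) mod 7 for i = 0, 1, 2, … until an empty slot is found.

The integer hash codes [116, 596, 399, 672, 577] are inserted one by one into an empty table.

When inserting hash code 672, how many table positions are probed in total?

Insert 116: h=4, slot 4 empty → index 4.
Insert 596: h=1, slot 1 empty → index 1.
Insert 399: h=0, slot 0 empty → index 0.
Insert 672: h=0, slots 0,1 occupied → index 2.
Insert 577: h=3, slot 3 empty → index 3.
Table: [399, 596, 672, 577, 116, —, —]

3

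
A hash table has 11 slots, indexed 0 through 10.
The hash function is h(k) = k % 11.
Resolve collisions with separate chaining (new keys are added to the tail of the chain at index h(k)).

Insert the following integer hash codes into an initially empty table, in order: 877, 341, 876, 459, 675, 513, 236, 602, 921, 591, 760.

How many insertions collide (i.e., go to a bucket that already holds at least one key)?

5

877 → bucket 8
341 → bucket 0
876 → bucket 7
459 → bucket 8 (collision)
675 → bucket 4
513 → bucket 7 (collision)
236 → bucket 5
602 → bucket 8 (collision)
921 → bucket 8 (collision)
591 → bucket 8 (collision)
760 → bucket 1
Final buckets:
0: 341
1: 760
2: _
3: _
4: 675
5: 236
6: _
7: 876 -> 513
8: 877 -> 459 -> 602 -> 921 -> 591
9: _
10: _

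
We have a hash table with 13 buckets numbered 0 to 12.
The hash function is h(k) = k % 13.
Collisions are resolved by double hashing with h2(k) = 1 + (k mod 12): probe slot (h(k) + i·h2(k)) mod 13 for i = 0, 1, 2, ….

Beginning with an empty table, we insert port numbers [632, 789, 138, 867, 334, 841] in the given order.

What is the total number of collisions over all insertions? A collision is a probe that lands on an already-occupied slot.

4

Insert 632: h=8, slot 8 empty → index 8.
Insert 789: h=9, slot 9 empty → index 9.
Insert 138: h=8, h2=7, slot 8 occupied → index 2.
Insert 867: h=9, h2=4, slot 9 occupied → index 0.
Insert 334: h=9, h2=11, slot 9 occupied → index 7.
Insert 841: h=9, h2=2, slot 9 occupied → index 11.
Table: [867, ., 138, ., ., ., ., 334, 632, 789, ., 841, .]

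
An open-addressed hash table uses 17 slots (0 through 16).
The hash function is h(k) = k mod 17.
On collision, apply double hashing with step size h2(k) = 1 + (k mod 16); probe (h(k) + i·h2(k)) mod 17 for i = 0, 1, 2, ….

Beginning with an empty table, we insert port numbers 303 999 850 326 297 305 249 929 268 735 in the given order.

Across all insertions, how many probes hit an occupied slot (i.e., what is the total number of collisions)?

Insert 303: h=14, slot 14 empty => index 14.
Insert 999: h=13, slot 13 empty => index 13.
Insert 850: h=0, slot 0 empty => index 0.
Insert 326: h=3, slot 3 empty => index 3.
Insert 297: h=8, slot 8 empty => index 8.
Insert 305: h=16, slot 16 empty => index 16.
Insert 249: h=11, slot 11 empty => index 11.
Insert 929: h=11, h2=2, slots 11,13 occupied => index 15.
Insert 268: h=13, h2=13, slot 13 occupied => index 9.
Insert 735: h=4, slot 4 empty => index 4.
Table: [850, _, _, 326, 735, _, _, _, 297, 268, _, 249, _, 999, 303, 929, 305]

3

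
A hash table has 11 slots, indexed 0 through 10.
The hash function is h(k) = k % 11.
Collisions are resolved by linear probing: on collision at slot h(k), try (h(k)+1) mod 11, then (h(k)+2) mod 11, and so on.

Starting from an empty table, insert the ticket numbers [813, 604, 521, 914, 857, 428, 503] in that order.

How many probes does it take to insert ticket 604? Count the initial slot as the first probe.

Insert 813: h=10, slot 10 empty => index 10.
Insert 604: h=10, slot 10 occupied => index 0.
Insert 521: h=4, slot 4 empty => index 4.
Insert 914: h=1, slot 1 empty => index 1.
Insert 857: h=10, slots 10,0,1 occupied => index 2.
Insert 428: h=10, slots 10,0,1,2 occupied => index 3.
Insert 503: h=8, slot 8 empty => index 8.
Table: [604, 914, 857, 428, 521, _, _, _, 503, _, 813]

2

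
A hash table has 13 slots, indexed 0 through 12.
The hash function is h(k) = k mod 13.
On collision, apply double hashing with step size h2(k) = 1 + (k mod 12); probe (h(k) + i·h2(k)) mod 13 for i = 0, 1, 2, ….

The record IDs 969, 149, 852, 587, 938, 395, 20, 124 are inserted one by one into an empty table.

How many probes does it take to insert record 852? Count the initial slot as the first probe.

969 hashes to 7; slot 7 is free → place at 7.
149 hashes to 6; slot 6 is free → place at 6.
852 hashes to 7, h2=1; 7 taken → place at 8.
587 hashes to 2; slot 2 is free → place at 2.
938 hashes to 2, h2=3; 2 taken → place at 5.
395 hashes to 5, h2=12; 5 taken → place at 4.
20 hashes to 7, h2=9; 7 taken → place at 3.
124 hashes to 7, h2=5; 7 taken → place at 12.
Table: [-, -, 587, 20, 395, 938, 149, 969, 852, -, -, -, 124]

2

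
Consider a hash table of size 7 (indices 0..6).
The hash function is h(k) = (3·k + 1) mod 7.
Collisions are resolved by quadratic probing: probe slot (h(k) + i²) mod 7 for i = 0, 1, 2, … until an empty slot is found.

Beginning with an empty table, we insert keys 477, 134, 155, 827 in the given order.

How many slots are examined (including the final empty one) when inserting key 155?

3

477 hashes to 4; slot 4 is free => place at 4.
134 hashes to 4; 4 taken => place at 5.
155 hashes to 4; 4,5 taken => place at 1.
827 hashes to 4; 4,5,1 taken => place at 6.
Table: [—, 155, —, —, 477, 134, 827]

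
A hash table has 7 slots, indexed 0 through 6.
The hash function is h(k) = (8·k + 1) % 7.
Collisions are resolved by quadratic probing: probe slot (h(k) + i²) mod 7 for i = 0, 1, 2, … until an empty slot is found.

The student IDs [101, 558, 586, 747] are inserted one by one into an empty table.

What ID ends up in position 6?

558

101 hashes to 4; slot 4 is free → place at 4.
558 hashes to 6; slot 6 is free → place at 6.
586 hashes to 6; 6 taken → place at 0.
747 hashes to 6; 6,0 taken → place at 3.
Table: [586, —, —, 747, 101, —, 558]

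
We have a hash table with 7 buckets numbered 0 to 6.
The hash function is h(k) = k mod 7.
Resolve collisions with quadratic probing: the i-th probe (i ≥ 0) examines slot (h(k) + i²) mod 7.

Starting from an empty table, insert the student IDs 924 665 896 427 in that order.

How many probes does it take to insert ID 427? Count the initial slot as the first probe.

Insert 924: h=0, slot 0 empty -> index 0.
Insert 665: h=0, slot 0 occupied -> index 1.
Insert 896: h=0, slots 0,1 occupied -> index 4.
Insert 427: h=0, slots 0,1,4 occupied -> index 2.
Table: [924, 665, 427, —, 896, —, —]

4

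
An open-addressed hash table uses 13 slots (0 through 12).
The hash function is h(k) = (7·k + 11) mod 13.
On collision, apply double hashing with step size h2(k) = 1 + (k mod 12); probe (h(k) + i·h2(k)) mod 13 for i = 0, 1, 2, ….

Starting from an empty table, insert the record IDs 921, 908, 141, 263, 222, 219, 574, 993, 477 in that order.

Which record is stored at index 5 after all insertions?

921 hashes to 10; slot 10 is free -> place at 10.
908 hashes to 10, h2=9; 10 taken -> place at 6.
141 hashes to 10, h2=10; 10 taken -> place at 7.
263 hashes to 6, h2=12; 6 taken -> place at 5.
222 hashes to 5, h2=7; 5 taken -> place at 12.
219 hashes to 10, h2=4; 10 taken -> place at 1.
574 hashes to 12, h2=11; 12,10 taken -> place at 8.
993 hashes to 7, h2=10; 7 taken -> place at 4.
477 hashes to 9; slot 9 is free -> place at 9.
Table: [., 219, ., ., 993, 263, 908, 141, 574, 477, 921, ., 222]

263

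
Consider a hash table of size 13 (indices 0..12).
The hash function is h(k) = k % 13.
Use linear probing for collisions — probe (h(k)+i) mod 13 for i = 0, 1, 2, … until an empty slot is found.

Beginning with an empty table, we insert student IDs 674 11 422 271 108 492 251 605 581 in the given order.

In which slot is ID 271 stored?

674: h=11 => slot 11
11: h=11, probe 11,12 => slot 12
422: h=6 => slot 6
271: h=11, probe 11,12,0 => slot 0
108: h=4 => slot 4
492: h=11, probe 11,12,0,1 => slot 1
251: h=4, probe 4,5 => slot 5
605: h=7 => slot 7
581: h=9 => slot 9
Table: [271, 492, ., ., 108, 251, 422, 605, ., 581, ., 674, 11]

0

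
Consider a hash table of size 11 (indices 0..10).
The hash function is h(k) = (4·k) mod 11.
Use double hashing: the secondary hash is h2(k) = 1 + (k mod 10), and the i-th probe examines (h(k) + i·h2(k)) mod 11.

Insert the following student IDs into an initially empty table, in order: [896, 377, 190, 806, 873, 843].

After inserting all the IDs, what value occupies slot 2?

190

896 hashes to 9; slot 9 is free => place at 9.
377 hashes to 1; slot 1 is free => place at 1.
190 hashes to 1, h2=1; 1 taken => place at 2.
806 hashes to 1, h2=7; 1 taken => place at 8.
873 hashes to 5; slot 5 is free => place at 5.
843 hashes to 6; slot 6 is free => place at 6.
Table: [—, 377, 190, —, —, 873, 843, —, 806, 896, —]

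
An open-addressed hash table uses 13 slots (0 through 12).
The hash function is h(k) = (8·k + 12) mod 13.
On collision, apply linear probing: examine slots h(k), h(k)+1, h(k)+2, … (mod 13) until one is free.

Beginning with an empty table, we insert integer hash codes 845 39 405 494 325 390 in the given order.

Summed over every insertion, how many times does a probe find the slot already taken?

12

Insert 845: h=12, slot 12 empty → index 12.
Insert 39: h=12, slot 12 occupied → index 0.
Insert 405: h=2, slot 2 empty → index 2.
Insert 494: h=12, slots 12,0 occupied → index 1.
Insert 325: h=12, slots 12,0,1,2 occupied → index 3.
Insert 390: h=12, slots 12,0,1,2,3 occupied → index 4.
Table: [39, 494, 405, 325, 390, -, -, -, -, -, -, -, 845]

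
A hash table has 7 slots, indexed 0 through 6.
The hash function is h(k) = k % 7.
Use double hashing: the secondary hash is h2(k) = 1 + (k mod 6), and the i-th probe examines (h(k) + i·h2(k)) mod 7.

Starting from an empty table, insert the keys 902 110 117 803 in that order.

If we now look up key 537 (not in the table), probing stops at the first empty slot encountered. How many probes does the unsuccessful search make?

902: h=6 => slot 6
110: h=5 => slot 5
117: h=5, h2=4, probe 5,2 => slot 2
803: h=5, h2=6, probe 5,4 => slot 4
Table: [∅, ∅, 117, ∅, 803, 110, 902]
Lookup 537: h=5, h2=4, probe 5,2,6,3 → slot 3 empty, not found.

4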